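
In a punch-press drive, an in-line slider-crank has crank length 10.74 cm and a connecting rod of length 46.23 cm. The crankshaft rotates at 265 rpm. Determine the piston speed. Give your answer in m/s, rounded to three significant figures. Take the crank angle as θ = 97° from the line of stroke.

2.87

ω = 2π·265/60 = 27.75 rad/s
For an in-line slider-crank, x = r cosθ + √(L² − r² sin²θ), so v = −rω sinθ·[1 + r cosθ/√(L² − r² sin²θ)].
With r = 0.1074 m, L = 0.4623 m, θ = 97°: √(L² − r² sin²θ) = 0.44984 m.
v = −0.1074·27.75·0.99255·[1 + 0.1074·-0.12187/0.44984] = -2.8721 m/s.
|v| = 2.8721 m/s.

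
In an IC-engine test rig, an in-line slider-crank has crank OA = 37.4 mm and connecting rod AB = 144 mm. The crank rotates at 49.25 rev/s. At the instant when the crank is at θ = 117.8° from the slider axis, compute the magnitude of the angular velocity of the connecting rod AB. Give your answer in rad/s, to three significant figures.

38.5

ω = 309.4 rad/s (converted from 49.25 rev/s).
The rod makes angle φ with the slider axis where L sinφ = r sinθ; differentiating, L cosφ·φ̇ = r ω cosθ.
L cosφ = √(L² − r² sin²θ) = 0.14015 m.
|ω_rod| = r ω |cosθ| / √(L² − r² sin²θ) = 0.0374·309.4·0.46639/0.14015 = 38.514 rad/s.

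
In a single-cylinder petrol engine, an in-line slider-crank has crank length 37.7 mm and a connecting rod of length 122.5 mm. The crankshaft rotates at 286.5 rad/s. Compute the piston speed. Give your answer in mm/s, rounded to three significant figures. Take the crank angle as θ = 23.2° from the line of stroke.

5470

ω = 286.5 rad/s
For an in-line slider-crank, x = r cosθ + √(L² − r² sin²θ), so v = −rω sinθ·[1 + r cosθ/√(L² − r² sin²θ)].
With r = 0.0377 m, L = 0.1225 m, θ = 23.2°: √(L² − r² sin²θ) = 0.1216 m.
v = −0.0377·286.5·0.39394·[1 + 0.0377·0.91914/0.1216] = -5.4675 m/s.
|v| = 5.4675 m/s = 5467.5 mm/s.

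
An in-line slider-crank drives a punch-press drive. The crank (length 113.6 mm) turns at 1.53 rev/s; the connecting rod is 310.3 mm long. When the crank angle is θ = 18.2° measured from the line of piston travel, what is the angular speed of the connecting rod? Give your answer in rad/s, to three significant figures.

ω = 9.613 rad/s (converted from 1.53 rev/s).
The rod makes angle φ with the slider axis where L sinφ = r sinθ; differentiating, L cosφ·φ̇ = r ω cosθ.
L cosφ = √(L² − r² sin²θ) = 0.30826 m.
|ω_rod| = r ω |cosθ| / √(L² − r² sin²θ) = 0.1136·9.613·0.94997/0.30826 = 3.3654 rad/s.

3.37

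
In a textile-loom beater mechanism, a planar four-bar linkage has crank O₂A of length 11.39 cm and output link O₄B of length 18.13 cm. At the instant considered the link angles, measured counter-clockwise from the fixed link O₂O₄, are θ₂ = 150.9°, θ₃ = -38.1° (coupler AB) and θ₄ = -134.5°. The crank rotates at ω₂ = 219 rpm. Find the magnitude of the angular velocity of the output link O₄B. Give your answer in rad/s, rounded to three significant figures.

ω₂ = 22.93 rad/s (from 219 rpm).
Differentiating the loop-closure r₂e^{iθ₂}+r₃e^{iθ₃}=r₁+r₄e^{iθ₄} gives r₂ω₂e^{iθ₂}+r₃ω₃e^{iθ₃}=r₄ω₄e^{iθ₄}.
Eliminating the other unknown: ω₄ = r₂ω₂ sin(θ₂−θ₃) / [r₄ sin(θ₄−θ₃)].
Numerator sine = -0.15643; denominator sine = -0.99377.
Result = 0.1139·22.93·(-0.15643) / (0.1813·(-0.99377)) = +2.268 rad/s; magnitude 2.268 rad/s.

2.27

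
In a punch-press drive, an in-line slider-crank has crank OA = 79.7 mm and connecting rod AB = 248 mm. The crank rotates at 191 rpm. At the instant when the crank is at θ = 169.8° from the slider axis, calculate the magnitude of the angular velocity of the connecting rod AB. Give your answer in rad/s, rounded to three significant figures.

ω = 20 rad/s (converted from 191 rpm).
The rod makes angle φ with the slider axis where L sinφ = r sinθ; differentiating, L cosφ·φ̇ = r ω cosθ.
L cosφ = √(L² − r² sin²θ) = 0.2476 m.
|ω_rod| = r ω |cosθ| / √(L² − r² sin²θ) = 0.0797·20·0.98420/0.2476 = 6.3366 rad/s.

6.34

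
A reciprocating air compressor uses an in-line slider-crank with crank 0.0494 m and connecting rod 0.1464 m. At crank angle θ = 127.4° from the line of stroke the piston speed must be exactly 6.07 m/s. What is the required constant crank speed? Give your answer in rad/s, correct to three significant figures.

For an in-line slider-crank, |v_piston| = rω|sinθ|·[1 + r cosθ/√(L² − r² sin²θ)].
With r = 0.0494 m, L = 0.1464 m, θ = 127.4°: the bracketed kinematic factor |dx/dθ| = 0.030896 m.
ω = v/|dx/dθ| = 6.07/0.030896 = 196.47 rad/s.

196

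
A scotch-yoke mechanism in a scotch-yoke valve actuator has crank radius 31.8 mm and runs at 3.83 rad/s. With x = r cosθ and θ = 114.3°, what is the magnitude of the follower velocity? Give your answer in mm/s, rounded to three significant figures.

111

ω = 3.83 rad/s
x = r cosθ ⇒ ẋ = −rω sinθ.
|v| = rω|sinθ| = 0.0318·3.83·|sin 114.3°| = 0.111 m/s = 111 mm/s.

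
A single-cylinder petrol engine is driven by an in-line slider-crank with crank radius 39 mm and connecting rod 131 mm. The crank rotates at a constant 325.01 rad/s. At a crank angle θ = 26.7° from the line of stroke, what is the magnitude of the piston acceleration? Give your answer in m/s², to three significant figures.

4440

ω = 325 rad/s
x(θ) = r cosθ + √(L² − r² sin²θ); with ω constant, a = ω²·d²x/dθ².
d²x/dθ² = −r cosθ − r²(cos2θ)/√u − r⁴ sin²2θ/(4u^{3/2}),  u = L² − r² sin²θ = 0.0168539 m².
Substituting r = 0.039 m, L = 0.131 m, θ = 26.7°: d²x/dθ² = -0.041997 m.
a = ω²·d²x/dθ² = (325)²·(-0.041997) = -4436.2 m/s²;  |a| = 4436.2 m/s².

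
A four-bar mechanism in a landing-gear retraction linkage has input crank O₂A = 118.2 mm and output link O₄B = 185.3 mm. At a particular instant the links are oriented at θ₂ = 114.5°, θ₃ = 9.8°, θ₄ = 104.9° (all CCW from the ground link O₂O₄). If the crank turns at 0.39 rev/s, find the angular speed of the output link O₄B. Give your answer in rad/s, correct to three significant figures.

ω₂ = 2.45 rad/s (from 0.39 rev/s).
Differentiating the loop-closure r₂e^{iθ₂}+r₃e^{iθ₃}=r₁+r₄e^{iθ₄} gives r₂ω₂e^{iθ₂}+r₃ω₃e^{iθ₃}=r₄ω₄e^{iθ₄}.
Eliminating the other unknown: ω₄ = r₂ω₂ sin(θ₂−θ₃) / [r₄ sin(θ₄−θ₃)].
Numerator sine = +0.96727; denominator sine = +0.99604.
Result = 0.1182·2.45·(+0.96727) / (0.1853·(+0.99604)) = +1.5179 rad/s; magnitude 1.5179 rad/s.

1.52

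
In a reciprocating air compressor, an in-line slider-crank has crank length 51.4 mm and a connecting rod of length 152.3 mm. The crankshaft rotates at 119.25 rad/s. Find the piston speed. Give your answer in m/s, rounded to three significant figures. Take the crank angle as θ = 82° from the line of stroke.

ω = 119.2 rad/s
For an in-line slider-crank, x = r cosθ + √(L² − r² sin²θ), so v = −rω sinθ·[1 + r cosθ/√(L² − r² sin²θ)].
With r = 0.0514 m, L = 0.1523 m, θ = 82°: √(L² − r² sin²θ) = 0.14354 m.
v = −0.0514·119.2·0.99027·[1 + 0.0514·0.13917/0.14354] = -6.3723 m/s.
|v| = 6.3723 m/s.

6.37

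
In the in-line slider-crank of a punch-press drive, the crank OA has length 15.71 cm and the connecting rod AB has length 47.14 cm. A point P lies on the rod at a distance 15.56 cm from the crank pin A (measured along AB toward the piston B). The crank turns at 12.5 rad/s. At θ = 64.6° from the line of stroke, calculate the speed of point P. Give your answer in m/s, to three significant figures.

1.95

ω = 12.5 rad/s.  Crank-pin speed |V_A| = rω = 1.9638 m/s, perpendicular to OA.
Rod angle: sinφ = −(r/L) sinθ ⇒ φ = -17.521°; ω_rod = −rω cosθ/√(L²−r²sin²θ) = -1.8738 rad/s.
V_P = V_A + ω_rod × AP, with AP = 0.1556 m along the rod.
Components: V_Px = −rω sinθ − a·ω_rod·sinφ = -1.8617 m/s;  V_Py = rω cosθ + a·ω_rod·cosφ = +0.56429 m/s.
|V_P| = √(V_Px² + V_Py²) = 1.9453 m/s.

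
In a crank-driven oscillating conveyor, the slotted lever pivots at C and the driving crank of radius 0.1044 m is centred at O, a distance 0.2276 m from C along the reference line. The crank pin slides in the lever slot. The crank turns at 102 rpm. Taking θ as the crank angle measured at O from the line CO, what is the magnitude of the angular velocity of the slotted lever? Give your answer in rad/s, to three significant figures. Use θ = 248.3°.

ω = 10.68 rad/s (from 102 rpm).
Crank pin A relative to C: A = (d + r cosθ, r sinθ); lever angle φ = atan2(r sinθ, d + r cosθ).
Differentiating tanφ: φ̇ = rω(d cosθ + r)/(d² + r² + 2dr cosθ).
d² + r² + 2dr cosθ = |CA|² = 0.0451297 m²;  d cosθ + r = +0.020246 m.
|ω_lever| = |0.1044·10.68·+0.020246| / 0.0451297 = 0.50026 rad/s.

0.500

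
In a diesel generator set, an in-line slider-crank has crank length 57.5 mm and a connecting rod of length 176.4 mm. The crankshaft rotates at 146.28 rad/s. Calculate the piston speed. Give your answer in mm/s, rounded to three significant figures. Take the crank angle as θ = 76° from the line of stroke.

8840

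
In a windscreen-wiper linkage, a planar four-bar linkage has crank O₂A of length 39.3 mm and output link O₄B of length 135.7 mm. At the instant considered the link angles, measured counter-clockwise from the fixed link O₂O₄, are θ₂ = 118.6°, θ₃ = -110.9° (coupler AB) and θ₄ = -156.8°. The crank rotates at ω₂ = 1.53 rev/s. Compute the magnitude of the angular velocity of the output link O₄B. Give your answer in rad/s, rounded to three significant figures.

ω₂ = 9.613 rad/s (from 1.53 rev/s).
Differentiating the loop-closure r₂e^{iθ₂}+r₃e^{iθ₃}=r₁+r₄e^{iθ₄} gives r₂ω₂e^{iθ₂}+r₃ω₃e^{iθ₃}=r₄ω₄e^{iθ₄}.
Eliminating the other unknown: ω₄ = r₂ω₂ sin(θ₂−θ₃) / [r₄ sin(θ₄−θ₃)].
Numerator sine = -0.76041; denominator sine = -0.71813.
Result = 0.0393·9.613·(-0.76041) / (0.1357·(-0.71813)) = +2.948 rad/s; magnitude 2.948 rad/s.

2.95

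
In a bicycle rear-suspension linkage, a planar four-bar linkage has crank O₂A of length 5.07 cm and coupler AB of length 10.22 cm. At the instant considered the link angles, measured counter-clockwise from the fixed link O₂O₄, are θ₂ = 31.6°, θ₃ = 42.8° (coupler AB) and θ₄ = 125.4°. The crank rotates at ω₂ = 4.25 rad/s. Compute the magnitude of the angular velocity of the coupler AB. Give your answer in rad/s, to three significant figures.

ω₂ = 4.25 rad/s
Differentiating the loop-closure r₂e^{iθ₂}+r₃e^{iθ₃}=r₁+r₄e^{iθ₄} gives r₂ω₂e^{iθ₂}+r₃ω₃e^{iθ₃}=r₄ω₄e^{iθ₄}.
Eliminating the other unknown: ω₃ = r₂ω₂ sin(θ₄−θ₂) / [r₃ sin(θ₃−θ₄)].
Numerator sine = +0.99780; denominator sine = -0.99167.
Result = 0.0507·4.25·(+0.99780) / (0.1022·(-0.99167)) = -2.1214 rad/s; magnitude 2.1214 rad/s.

2.12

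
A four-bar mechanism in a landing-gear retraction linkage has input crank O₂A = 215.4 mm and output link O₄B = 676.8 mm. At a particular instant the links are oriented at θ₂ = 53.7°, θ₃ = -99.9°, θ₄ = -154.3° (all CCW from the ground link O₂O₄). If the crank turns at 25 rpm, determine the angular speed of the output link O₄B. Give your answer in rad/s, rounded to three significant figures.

0.456

ω₂ = 2.618 rad/s (from 25 rpm).
Differentiating the loop-closure r₂e^{iθ₂}+r₃e^{iθ₃}=r₁+r₄e^{iθ₄} gives r₂ω₂e^{iθ₂}+r₃ω₃e^{iθ₃}=r₄ω₄e^{iθ₄}.
Eliminating the other unknown: ω₄ = r₂ω₂ sin(θ₂−θ₃) / [r₄ sin(θ₄−θ₃)].
Numerator sine = +0.44464; denominator sine = -0.81310.
Result = 0.2154·2.618·(+0.44464) / (0.6768·(-0.81310)) = -0.45563 rad/s; magnitude 0.45563 rad/s.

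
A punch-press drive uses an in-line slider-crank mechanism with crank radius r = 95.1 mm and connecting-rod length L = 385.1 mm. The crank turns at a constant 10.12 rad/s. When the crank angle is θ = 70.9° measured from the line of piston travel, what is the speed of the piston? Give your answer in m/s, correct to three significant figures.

0.985

ω = 10.12 rad/s
For an in-line slider-crank, x = r cosθ + √(L² − r² sin²θ), so v = −rω sinθ·[1 + r cosθ/√(L² − r² sin²θ)].
With r = 0.0951 m, L = 0.3851 m, θ = 70.9°: √(L² − r² sin²θ) = 0.37447 m.
v = −0.0951·10.12·0.94495·[1 + 0.0951·0.32722/0.37447] = -0.985 m/s.
|v| = 0.985 m/s.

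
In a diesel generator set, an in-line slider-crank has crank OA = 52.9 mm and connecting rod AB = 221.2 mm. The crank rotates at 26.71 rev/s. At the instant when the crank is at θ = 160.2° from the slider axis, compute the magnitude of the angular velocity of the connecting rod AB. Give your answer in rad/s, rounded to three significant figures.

37.9

ω = 167.8 rad/s (converted from 26.71 rev/s).
The rod makes angle φ with the slider axis where L sinφ = r sinθ; differentiating, L cosφ·φ̇ = r ω cosθ.
L cosφ = √(L² − r² sin²θ) = 0.22047 m.
|ω_rod| = r ω |cosθ| / √(L² − r² sin²θ) = 0.0529·167.8·0.94088/0.22047 = 37.887 rad/s.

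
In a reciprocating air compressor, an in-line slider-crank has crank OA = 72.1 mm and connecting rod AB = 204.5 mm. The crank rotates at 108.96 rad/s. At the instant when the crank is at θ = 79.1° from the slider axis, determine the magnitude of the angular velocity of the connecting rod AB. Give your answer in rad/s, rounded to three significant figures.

ω = 109 rad/s
The rod makes angle φ with the slider axis where L sinφ = r sinθ; differentiating, L cosφ·φ̇ = r ω cosθ.
L cosφ = √(L² − r² sin²θ) = 0.19185 m.
|ω_rod| = r ω |cosθ| / √(L² − r² sin²θ) = 0.0721·109·0.18910/0.19185 = 7.7431 rad/s.

7.74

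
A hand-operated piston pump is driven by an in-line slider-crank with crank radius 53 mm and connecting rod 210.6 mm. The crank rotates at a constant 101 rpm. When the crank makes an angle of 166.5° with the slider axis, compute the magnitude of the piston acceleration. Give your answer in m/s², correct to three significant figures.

ω = 2π·101/60 = 10.58 rad/s
x(θ) = r cosθ + √(L² − r² sin²θ); with ω constant, a = ω²·d²x/dθ².
d²x/dθ² = −r cosθ − r²(cos2θ)/√u − r⁴ sin²2θ/(4u^{3/2}),  u = L² − r² sin²θ = 0.0441993 m².
Substituting r = 0.053 m, L = 0.2106 m, θ = 166.5°: d²x/dθ² = +0.039587 m.
a = ω²·d²x/dθ² = (10.58)²·(+0.039587) = +4.4285 m/s²;  |a| = 4.4285 m/s².

4.43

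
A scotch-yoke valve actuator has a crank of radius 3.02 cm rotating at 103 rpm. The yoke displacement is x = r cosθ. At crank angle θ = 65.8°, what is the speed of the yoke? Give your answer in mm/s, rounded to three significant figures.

297

ω = 10.79 rad/s (from 103 rpm).
x = r cosθ ⇒ ẋ = −rω sinθ.
|v| = rω|sinθ| = 0.0302·10.79·|sin 65.8°| = 0.29712 m/s = 297.12 mm/s.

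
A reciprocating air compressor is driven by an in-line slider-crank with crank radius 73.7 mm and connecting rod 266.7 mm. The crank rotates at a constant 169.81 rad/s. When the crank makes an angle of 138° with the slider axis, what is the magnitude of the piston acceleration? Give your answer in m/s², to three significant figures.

1510

ω = 169.8 rad/s
x(θ) = r cosθ + √(L² − r² sin²θ); with ω constant, a = ω²·d²x/dθ².
d²x/dθ² = −r cosθ − r²(cos2θ)/√u − r⁴ sin²2θ/(4u^{3/2}),  u = L² − r² sin²θ = 0.0686969 m².
Substituting r = 0.0737 m, L = 0.2667 m, θ = 138°: d²x/dθ² = +0.052198 m.
a = ω²·d²x/dθ² = (169.8)²·(+0.052198) = +1505.2 m/s²;  |a| = 1505.2 m/s².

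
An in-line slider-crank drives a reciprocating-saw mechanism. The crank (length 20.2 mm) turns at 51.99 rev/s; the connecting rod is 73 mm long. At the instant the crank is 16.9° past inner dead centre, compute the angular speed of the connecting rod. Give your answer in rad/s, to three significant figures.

86.8

ω = 326.7 rad/s (converted from 51.99 rev/s).
The rod makes angle φ with the slider axis where L sinφ = r sinθ; differentiating, L cosφ·φ̇ = r ω cosθ.
L cosφ = √(L² − r² sin²θ) = 0.072763 m.
|ω_rod| = r ω |cosθ| / √(L² − r² sin²θ) = 0.0202·326.7·0.95681/0.072763 = 86.769 rad/s.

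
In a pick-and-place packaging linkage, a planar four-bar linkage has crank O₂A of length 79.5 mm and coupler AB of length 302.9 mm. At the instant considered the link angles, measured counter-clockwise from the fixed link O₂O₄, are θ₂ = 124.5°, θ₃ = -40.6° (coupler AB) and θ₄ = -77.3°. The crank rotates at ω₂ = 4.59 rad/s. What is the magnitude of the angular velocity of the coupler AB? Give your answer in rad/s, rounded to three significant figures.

ω₂ = 4.59 rad/s
Differentiating the loop-closure r₂e^{iθ₂}+r₃e^{iθ₃}=r₁+r₄e^{iθ₄} gives r₂ω₂e^{iθ₂}+r₃ω₃e^{iθ₃}=r₄ω₄e^{iθ₄}.
Eliminating the other unknown: ω₃ = r₂ω₂ sin(θ₄−θ₂) / [r₃ sin(θ₃−θ₄)].
Numerator sine = +0.37137; denominator sine = +0.59763.
Result = 0.0795·4.59·(+0.37137) / (0.3029·(+0.59763)) = +0.74861 rad/s; magnitude 0.74861 rad/s.

0.749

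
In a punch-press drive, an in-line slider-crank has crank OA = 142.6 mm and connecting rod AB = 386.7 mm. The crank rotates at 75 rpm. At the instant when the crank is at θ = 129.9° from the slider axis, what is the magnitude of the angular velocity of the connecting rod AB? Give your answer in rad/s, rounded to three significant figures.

ω = 7.854 rad/s (converted from 75 rpm).
The rod makes angle φ with the slider axis where L sinφ = r sinθ; differentiating, L cosφ·φ̇ = r ω cosθ.
L cosφ = √(L² − r² sin²θ) = 0.3709 m.
|ω_rod| = r ω |cosθ| / √(L² − r² sin²θ) = 0.1426·7.854·0.64145/0.3709 = 1.9369 rad/s.

1.94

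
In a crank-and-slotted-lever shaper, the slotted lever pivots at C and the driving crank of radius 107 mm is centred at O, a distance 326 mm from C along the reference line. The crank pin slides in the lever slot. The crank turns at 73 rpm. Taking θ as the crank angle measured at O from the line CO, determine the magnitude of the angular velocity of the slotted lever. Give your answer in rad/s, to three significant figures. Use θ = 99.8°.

ω = 7.645 rad/s (from 73 rpm).
Crank pin A relative to C: A = (d + r cosθ, r sinθ); lever angle φ = atan2(r sinθ, d + r cosθ).
Differentiating tanφ: φ̇ = rω(d cosθ + r)/(d² + r² + 2dr cosθ).
d² + r² + 2dr cosθ = |CA|² = 0.105851 m²;  d cosθ + r = +0.051512 m.
|ω_lever| = |0.107·7.645·+0.051512| / 0.105851 = 0.39806 rad/s.

0.398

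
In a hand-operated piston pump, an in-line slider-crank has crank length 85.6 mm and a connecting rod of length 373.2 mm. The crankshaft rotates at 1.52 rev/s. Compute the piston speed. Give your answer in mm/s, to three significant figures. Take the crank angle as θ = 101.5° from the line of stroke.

ω = 2π·1.52 = 9.55 rad/s
For an in-line slider-crank, x = r cosθ + √(L² − r² sin²θ), so v = −rω sinθ·[1 + r cosθ/√(L² − r² sin²θ)].
With r = 0.0856 m, L = 0.3732 m, θ = 101.5°: √(L² − r² sin²θ) = 0.36365 m.
v = −0.0856·9.55·0.97992·[1 + 0.0856·-0.19937/0.36365] = -0.76351 m/s.
|v| = 0.76351 m/s = 763.51 mm/s.

764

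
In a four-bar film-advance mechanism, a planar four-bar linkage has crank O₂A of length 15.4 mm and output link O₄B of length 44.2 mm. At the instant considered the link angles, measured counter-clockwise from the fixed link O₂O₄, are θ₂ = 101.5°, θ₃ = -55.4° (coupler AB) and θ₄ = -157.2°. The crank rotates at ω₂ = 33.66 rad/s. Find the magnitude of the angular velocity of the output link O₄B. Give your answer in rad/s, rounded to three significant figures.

4.70

ω₂ = 33.66 rad/s
Differentiating the loop-closure r₂e^{iθ₂}+r₃e^{iθ₃}=r₁+r₄e^{iθ₄} gives r₂ω₂e^{iθ₂}+r₃ω₃e^{iθ₃}=r₄ω₄e^{iθ₄}.
Eliminating the other unknown: ω₄ = r₂ω₂ sin(θ₂−θ₃) / [r₄ sin(θ₄−θ₃)].
Numerator sine = +0.39234; denominator sine = -0.97887.
Result = 0.0154·33.66·(+0.39234) / (0.0442·(-0.97887)) = -4.7005 rad/s; magnitude 4.7005 rad/s.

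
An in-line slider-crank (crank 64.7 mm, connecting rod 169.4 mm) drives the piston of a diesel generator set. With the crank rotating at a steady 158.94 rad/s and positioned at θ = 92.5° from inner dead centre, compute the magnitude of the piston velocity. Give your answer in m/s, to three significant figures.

10.1

ω = 158.9 rad/s
For an in-line slider-crank, x = r cosθ + √(L² − r² sin²θ), so v = −rω sinθ·[1 + r cosθ/√(L² − r² sin²θ)].
With r = 0.0647 m, L = 0.1694 m, θ = 92.5°: √(L² − r² sin²θ) = 0.15658 m.
v = −0.0647·158.9·0.99905·[1 + 0.0647·-0.04362/0.15658] = -10.088 m/s.
|v| = 10.088 m/s.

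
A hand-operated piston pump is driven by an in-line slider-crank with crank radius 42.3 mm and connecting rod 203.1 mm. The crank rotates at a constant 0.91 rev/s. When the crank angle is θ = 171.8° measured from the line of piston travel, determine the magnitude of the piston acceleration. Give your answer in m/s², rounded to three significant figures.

1.09

ω = 2π·0.91 = 5.718 rad/s
x(θ) = r cosθ + √(L² − r² sin²θ); with ω constant, a = ω²·d²x/dθ².
d²x/dθ² = −r cosθ − r²(cos2θ)/√u − r⁴ sin²2θ/(4u^{3/2}),  u = L² − r² sin²θ = 0.0412132 m².
Substituting r = 0.0423 m, L = 0.2031 m, θ = 171.8°: d²x/dθ² = +0.033405 m.
a = ω²·d²x/dθ² = (5.718)²·(+0.033405) = +1.0921 m/s²;  |a| = 1.0921 m/s².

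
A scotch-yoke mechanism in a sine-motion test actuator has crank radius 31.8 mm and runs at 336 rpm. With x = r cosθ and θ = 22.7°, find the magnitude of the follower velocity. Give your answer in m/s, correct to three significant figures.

0.432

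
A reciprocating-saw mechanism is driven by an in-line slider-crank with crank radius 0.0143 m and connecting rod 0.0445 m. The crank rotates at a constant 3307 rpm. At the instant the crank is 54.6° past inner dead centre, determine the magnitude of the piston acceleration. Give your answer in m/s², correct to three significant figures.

820

ω = 2π·3307/60 = 346.3 rad/s
x(θ) = r cosθ + √(L² − r² sin²θ); with ω constant, a = ω²·d²x/dθ².
d²x/dθ² = −r cosθ − r²(cos2θ)/√u − r⁴ sin²2θ/(4u^{3/2}),  u = L² − r² sin²θ = 0.00184438 m².
Substituting r = 0.0143 m, L = 0.0445 m, θ = 54.6°: d²x/dθ² = -0.0068355 m.
a = ω²·d²x/dθ² = (346.3)²·(-0.0068355) = -819.78 m/s²;  |a| = 819.78 m/s².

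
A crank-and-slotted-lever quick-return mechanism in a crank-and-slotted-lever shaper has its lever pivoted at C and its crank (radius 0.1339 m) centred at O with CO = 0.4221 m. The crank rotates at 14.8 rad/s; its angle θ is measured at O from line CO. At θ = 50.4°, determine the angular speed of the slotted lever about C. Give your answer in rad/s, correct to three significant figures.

ω = 14.8 rad/s
Crank pin A relative to C: A = (d + r cosθ, r sinθ); lever angle φ = atan2(r sinθ, d + r cosθ).
Differentiating tanφ: φ̇ = rω(d cosθ + r)/(d² + r² + 2dr cosθ).
d² + r² + 2dr cosθ = |CA|² = 0.268151 m²;  d cosθ + r = +0.40296 m.
|ω_lever| = |0.1339·14.8·+0.40296| / 0.268151 = 2.978 rad/s.

2.98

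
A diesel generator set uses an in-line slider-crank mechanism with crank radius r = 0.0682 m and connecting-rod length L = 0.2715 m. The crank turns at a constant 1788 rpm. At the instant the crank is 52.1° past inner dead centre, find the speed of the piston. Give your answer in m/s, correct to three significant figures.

ω = 2π·1788/60 = 187.2 rad/s
For an in-line slider-crank, x = r cosθ + √(L² − r² sin²θ), so v = −rω sinθ·[1 + r cosθ/√(L² − r² sin²θ)].
With r = 0.0682 m, L = 0.2715 m, θ = 52.1°: √(L² − r² sin²θ) = 0.26611 m.
v = −0.0682·187.2·0.78908·[1 + 0.0682·0.61429/0.26611] = -11.663 m/s.
|v| = 11.663 m/s.

11.7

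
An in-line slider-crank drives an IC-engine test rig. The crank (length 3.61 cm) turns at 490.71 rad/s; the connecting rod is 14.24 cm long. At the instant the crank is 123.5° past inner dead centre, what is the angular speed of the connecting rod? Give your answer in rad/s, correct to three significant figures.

70.2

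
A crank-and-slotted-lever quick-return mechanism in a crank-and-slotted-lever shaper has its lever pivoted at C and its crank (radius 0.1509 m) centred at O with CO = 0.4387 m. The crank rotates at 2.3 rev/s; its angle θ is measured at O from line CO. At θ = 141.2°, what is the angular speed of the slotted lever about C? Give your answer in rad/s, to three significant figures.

3.72

ω = 14.45 rad/s (from 2.3 rev/s).
Crank pin A relative to C: A = (d + r cosθ, r sinθ); lever angle φ = atan2(r sinθ, d + r cosθ).
Differentiating tanφ: φ̇ = rω(d cosθ + r)/(d² + r² + 2dr cosθ).
d² + r² + 2dr cosθ = |CA|² = 0.112044 m²;  d cosθ + r = -0.191 m.
|ω_lever| = |0.1509·14.45·-0.191| / 0.112044 = 3.7173 rad/s.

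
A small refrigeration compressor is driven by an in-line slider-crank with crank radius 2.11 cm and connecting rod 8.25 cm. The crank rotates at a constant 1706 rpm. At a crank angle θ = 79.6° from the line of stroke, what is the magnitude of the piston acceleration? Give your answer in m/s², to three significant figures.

44.4

ω = 2π·1706/60 = 178.7 rad/s
x(θ) = r cosθ + √(L² − r² sin²θ); with ω constant, a = ω²·d²x/dθ².
d²x/dθ² = −r cosθ − r²(cos2θ)/√u − r⁴ sin²2θ/(4u^{3/2}),  u = L² − r² sin²θ = 0.00637555 m².
Substituting r = 0.0211 m, L = 0.0825 m, θ = 79.6°: d²x/dθ² = +0.0013912 m.
a = ω²·d²x/dθ² = (178.7)²·(+0.0013912) = +44.401 m/s²;  |a| = 44.401 m/s².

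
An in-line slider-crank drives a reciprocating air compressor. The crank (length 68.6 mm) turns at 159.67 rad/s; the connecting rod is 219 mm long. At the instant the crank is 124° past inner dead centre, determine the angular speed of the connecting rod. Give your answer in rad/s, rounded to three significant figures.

ω = 159.7 rad/s
The rod makes angle φ with the slider axis where L sinφ = r sinθ; differentiating, L cosφ·φ̇ = r ω cosθ.
L cosφ = √(L² − r² sin²θ) = 0.21149 m.
|ω_rod| = r ω |cosθ| / √(L² − r² sin²θ) = 0.0686·159.7·0.55919/0.21149 = 28.962 rad/s.

29.0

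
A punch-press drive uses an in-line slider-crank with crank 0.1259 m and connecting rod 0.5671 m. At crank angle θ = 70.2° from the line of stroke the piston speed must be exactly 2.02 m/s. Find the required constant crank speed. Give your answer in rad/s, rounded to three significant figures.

For an in-line slider-crank, |v_piston| = rω|sinθ|·[1 + r cosθ/√(L² − r² sin²θ)].
With r = 0.1259 m, L = 0.5671 m, θ = 70.2°: the bracketed kinematic factor |dx/dθ| = 0.12757 m.
ω = v/|dx/dθ| = 2.02/0.12757 = 15.835 rad/s.

15.8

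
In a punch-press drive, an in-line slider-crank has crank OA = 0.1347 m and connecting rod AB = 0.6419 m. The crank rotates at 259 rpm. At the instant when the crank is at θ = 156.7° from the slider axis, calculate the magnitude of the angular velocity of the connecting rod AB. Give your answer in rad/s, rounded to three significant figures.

5.25

ω = 27.12 rad/s (converted from 259 rpm).
The rod makes angle φ with the slider axis where L sinφ = r sinθ; differentiating, L cosφ·φ̇ = r ω cosθ.
L cosφ = √(L² − r² sin²θ) = 0.63968 m.
|ω_rod| = r ω |cosθ| / √(L² − r² sin²θ) = 0.1347·27.12·0.91845/0.63968 = 5.2455 rad/s.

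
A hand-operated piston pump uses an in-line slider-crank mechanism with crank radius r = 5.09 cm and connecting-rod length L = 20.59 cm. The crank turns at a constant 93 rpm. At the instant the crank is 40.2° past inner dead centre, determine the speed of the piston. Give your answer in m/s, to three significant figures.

0.381

ω = 2π·93/60 = 9.739 rad/s
For an in-line slider-crank, x = r cosθ + √(L² − r² sin²θ), so v = −rω sinθ·[1 + r cosθ/√(L² − r² sin²θ)].
With r = 0.0509 m, L = 0.2059 m, θ = 40.2°: √(L² − r² sin²θ) = 0.20326 m.
v = −0.0509·9.739·0.64546·[1 + 0.0509·0.76380/0.20326] = -0.38116 m/s.
|v| = 0.38116 m/s.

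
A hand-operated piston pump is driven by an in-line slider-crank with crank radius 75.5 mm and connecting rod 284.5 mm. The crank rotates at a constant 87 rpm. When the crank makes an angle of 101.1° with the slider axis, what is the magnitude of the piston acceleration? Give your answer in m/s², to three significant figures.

2.80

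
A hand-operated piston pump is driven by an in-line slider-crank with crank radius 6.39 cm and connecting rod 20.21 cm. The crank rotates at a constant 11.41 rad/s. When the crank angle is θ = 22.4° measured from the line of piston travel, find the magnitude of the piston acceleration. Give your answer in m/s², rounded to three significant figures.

9.60

ω = 11.41 rad/s
x(θ) = r cosθ + √(L² − r² sin²θ); with ω constant, a = ω²·d²x/dθ².
d²x/dθ² = −r cosθ − r²(cos2θ)/√u − r⁴ sin²2θ/(4u^{3/2}),  u = L² − r² sin²θ = 0.0402515 m².
Substituting r = 0.0639 m, L = 0.2021 m, θ = 22.4°: d²x/dθ² = -0.073776 m.
a = ω²·d²x/dθ² = (11.41)²·(-0.073776) = -9.6048 m/s²;  |a| = 9.6048 m/s².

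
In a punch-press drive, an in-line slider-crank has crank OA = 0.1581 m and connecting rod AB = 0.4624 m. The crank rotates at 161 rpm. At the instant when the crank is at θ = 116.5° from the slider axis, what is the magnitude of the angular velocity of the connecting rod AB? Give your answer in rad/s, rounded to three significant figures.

ω = 16.86 rad/s (converted from 161 rpm).
The rod makes angle φ with the slider axis where L sinφ = r sinθ; differentiating, L cosφ·φ̇ = r ω cosθ.
L cosφ = √(L² − r² sin²θ) = 0.44022 m.
|ω_rod| = r ω |cosθ| / √(L² − r² sin²θ) = 0.1581·16.86·0.44620/0.44022 = 2.7017 rad/s.

2.70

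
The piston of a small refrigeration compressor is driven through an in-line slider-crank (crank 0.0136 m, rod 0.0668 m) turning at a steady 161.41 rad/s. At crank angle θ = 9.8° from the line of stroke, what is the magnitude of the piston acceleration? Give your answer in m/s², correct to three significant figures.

ω = 161.4 rad/s
x(θ) = r cosθ + √(L² − r² sin²θ); with ω constant, a = ω²·d²x/dθ².
d²x/dθ² = −r cosθ − r²(cos2θ)/√u − r⁴ sin²2θ/(4u^{3/2}),  u = L² − r² sin²θ = 0.00445688 m².
Substituting r = 0.0136 m, L = 0.0668 m, θ = 9.8°: d²x/dθ² = -0.016015 m.
a = ω²·d²x/dθ² = (161.4)²·(-0.016015) = -417.24 m/s²;  |a| = 417.24 m/s².

417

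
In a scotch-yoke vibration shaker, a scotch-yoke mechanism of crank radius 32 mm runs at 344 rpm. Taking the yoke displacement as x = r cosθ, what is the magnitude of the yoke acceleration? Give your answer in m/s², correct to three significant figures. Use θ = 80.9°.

ω = 36.02 rad/s (from 344 rpm).
x = r cosθ ⇒ ẍ = −rω² cosθ (ω constant).
|a| = rω²|cosθ| = 0.032·(36.02)²·|cos 80.9°| = 6.5677 m/s².

6.57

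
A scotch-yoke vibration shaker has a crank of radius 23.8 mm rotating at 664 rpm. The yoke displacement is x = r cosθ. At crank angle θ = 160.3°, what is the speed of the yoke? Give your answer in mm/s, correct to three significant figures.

558

ω = 69.53 rad/s (from 664 rpm).
x = r cosθ ⇒ ẋ = −rω sinθ.
|v| = rω|sinθ| = 0.0238·69.53·|sin 160.3°| = 0.55786 m/s = 557.86 mm/s.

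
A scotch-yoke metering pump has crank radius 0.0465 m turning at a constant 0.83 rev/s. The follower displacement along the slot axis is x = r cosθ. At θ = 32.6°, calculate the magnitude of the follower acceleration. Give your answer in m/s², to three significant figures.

1.07

ω = 5.215 rad/s (from 0.83 rev/s).
x = r cosθ ⇒ ẍ = −rω² cosθ (ω constant).
|a| = rω²|cosθ| = 0.0465·(5.215)²·|cos 32.6°| = 1.0654 m/s².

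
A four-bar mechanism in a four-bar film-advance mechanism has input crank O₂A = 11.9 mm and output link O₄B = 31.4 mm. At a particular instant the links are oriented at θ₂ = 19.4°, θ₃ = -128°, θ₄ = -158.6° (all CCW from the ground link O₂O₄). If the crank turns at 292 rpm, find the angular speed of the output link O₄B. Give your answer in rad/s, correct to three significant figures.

ω₂ = 30.58 rad/s (from 292 rpm).
Differentiating the loop-closure r₂e^{iθ₂}+r₃e^{iθ₃}=r₁+r₄e^{iθ₄} gives r₂ω₂e^{iθ₂}+r₃ω₃e^{iθ₃}=r₄ω₄e^{iθ₄}.
Eliminating the other unknown: ω₄ = r₂ω₂ sin(θ₂−θ₃) / [r₄ sin(θ₄−θ₃)].
Numerator sine = +0.53877; denominator sine = -0.50904.
Result = 0.0119·30.58·(+0.53877) / (0.0314·(-0.50904)) = -12.265 rad/s; magnitude 12.265 rad/s.

12.3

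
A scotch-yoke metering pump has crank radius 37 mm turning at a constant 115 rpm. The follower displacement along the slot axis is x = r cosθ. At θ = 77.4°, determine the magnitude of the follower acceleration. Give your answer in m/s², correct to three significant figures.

1.17

ω = 12.04 rad/s (from 115 rpm).
x = r cosθ ⇒ ẍ = −rω² cosθ (ω constant).
|a| = rω²|cosθ| = 0.037·(12.04)²·|cos 77.4°| = 1.1706 m/s².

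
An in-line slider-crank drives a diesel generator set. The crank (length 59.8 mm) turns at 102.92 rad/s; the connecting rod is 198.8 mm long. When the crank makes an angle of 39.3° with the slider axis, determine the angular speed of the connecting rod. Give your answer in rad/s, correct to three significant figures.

ω = 102.9 rad/s
The rod makes angle φ with the slider axis where L sinφ = r sinθ; differentiating, L cosφ·φ̇ = r ω cosθ.
L cosφ = √(L² − r² sin²θ) = 0.19516 m.
|ω_rod| = r ω |cosθ| / √(L² − r² sin²θ) = 0.0598·102.9·0.77384/0.19516 = 24.404 rad/s.

24.4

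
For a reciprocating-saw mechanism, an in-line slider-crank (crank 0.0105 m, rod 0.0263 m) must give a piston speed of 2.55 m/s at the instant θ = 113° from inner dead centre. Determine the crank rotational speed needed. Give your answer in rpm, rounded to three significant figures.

3030

For an in-line slider-crank, |v_piston| = rω|sinθ|·[1 + r cosθ/√(L² − r² sin²θ)].
With r = 0.0105 m, L = 0.0263 m, θ = 113°: the bracketed kinematic factor |dx/dθ| = 0.0080441 m.
ω = v/|dx/dθ| = 2.55/0.0080441 = 317 rad/s.
N = 60ω/(2π) = 3027.1 rpm.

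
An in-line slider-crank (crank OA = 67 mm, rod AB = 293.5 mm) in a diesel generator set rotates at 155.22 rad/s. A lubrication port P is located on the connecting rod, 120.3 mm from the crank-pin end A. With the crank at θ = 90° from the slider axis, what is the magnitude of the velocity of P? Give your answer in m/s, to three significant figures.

10.4

ω = 155.2 rad/s.  Crank-pin speed |V_A| = rω = 10.4 m/s, perpendicular to OA.
Rod angle: sinφ = −(r/L) sinθ ⇒ φ = -13.196°; ω_rod = −rω cosθ/√(L²−r²sin²θ) = -2.2285e-15 rad/s.
V_P = V_A + ω_rod × AP, with AP = 0.1203 m along the rod.
Components: V_Px = −rω sinθ − a·ω_rod·sinφ = -10.4 m/s;  V_Py = rω cosθ + a·ω_rod·cosφ = +3.7579e-16 m/s.
|V_P| = √(V_Px² + V_Py²) = 10.4 m/s.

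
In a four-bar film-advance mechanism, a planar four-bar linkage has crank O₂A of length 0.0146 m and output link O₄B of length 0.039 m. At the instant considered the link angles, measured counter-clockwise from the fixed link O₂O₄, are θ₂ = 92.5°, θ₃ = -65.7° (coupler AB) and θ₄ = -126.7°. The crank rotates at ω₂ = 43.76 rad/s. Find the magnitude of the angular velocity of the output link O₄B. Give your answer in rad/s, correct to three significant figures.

6.96

ω₂ = 43.76 rad/s
Differentiating the loop-closure r₂e^{iθ₂}+r₃e^{iθ₃}=r₁+r₄e^{iθ₄} gives r₂ω₂e^{iθ₂}+r₃ω₃e^{iθ₃}=r₄ω₄e^{iθ₄}.
Eliminating the other unknown: ω₄ = r₂ω₂ sin(θ₂−θ₃) / [r₄ sin(θ₄−θ₃)].
Numerator sine = +0.37137; denominator sine = -0.87462.
Result = 0.0146·43.76·(+0.37137) / (0.039·(-0.87462)) = -6.9559 rad/s; magnitude 6.9559 rad/s.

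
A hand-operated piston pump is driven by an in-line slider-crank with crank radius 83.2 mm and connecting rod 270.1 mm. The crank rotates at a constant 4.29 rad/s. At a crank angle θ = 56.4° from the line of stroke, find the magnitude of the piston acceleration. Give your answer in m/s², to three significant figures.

0.669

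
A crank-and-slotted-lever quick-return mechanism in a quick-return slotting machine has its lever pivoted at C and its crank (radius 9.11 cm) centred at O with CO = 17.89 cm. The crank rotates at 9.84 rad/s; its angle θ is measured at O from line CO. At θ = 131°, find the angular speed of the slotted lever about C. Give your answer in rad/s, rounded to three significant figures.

ω = 9.84 rad/s
Crank pin A relative to C: A = (d + r cosθ, r sinθ); lever angle φ = atan2(r sinθ, d + r cosθ).
Differentiating tanφ: φ̇ = rω(d cosθ + r)/(d² + r² + 2dr cosθ).
d² + r² + 2dr cosθ = |CA|² = 0.0189198 m²;  d cosθ + r = -0.026269 m.
|ω_lever| = |0.0911·9.84·-0.026269| / 0.0189198 = 1.2446 rad/s.

1.24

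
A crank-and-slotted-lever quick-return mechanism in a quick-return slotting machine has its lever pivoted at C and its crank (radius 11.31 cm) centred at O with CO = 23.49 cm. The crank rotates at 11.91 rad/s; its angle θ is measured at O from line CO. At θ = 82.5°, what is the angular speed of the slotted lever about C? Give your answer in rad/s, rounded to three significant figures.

ω = 11.91 rad/s
Crank pin A relative to C: A = (d + r cosθ, r sinθ); lever angle φ = atan2(r sinθ, d + r cosθ).
Differentiating tanφ: φ̇ = rω(d cosθ + r)/(d² + r² + 2dr cosθ).
d² + r² + 2dr cosθ = |CA|² = 0.074905 m²;  d cosθ + r = +0.14376 m.
|ω_lever| = |0.1131·11.91·+0.14376| / 0.074905 = 2.5853 rad/s.

2.59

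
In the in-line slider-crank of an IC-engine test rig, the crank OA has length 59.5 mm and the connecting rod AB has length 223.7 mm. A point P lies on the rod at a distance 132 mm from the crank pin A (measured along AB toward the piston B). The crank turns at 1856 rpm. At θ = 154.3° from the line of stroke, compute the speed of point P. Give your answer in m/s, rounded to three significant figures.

ω = 194.4 rad/s.  Crank-pin speed |V_A| = rω = 11.564 m/s, perpendicular to OA.
Rod angle: sinφ = −(r/L) sinθ ⇒ φ = -6.624°; ω_rod = −rω cosθ/√(L²−r²sin²θ) = +46.895 rad/s.
V_P = V_A + ω_rod × AP, with AP = 0.132 m along the rod.
Components: V_Px = −rω sinθ − a·ω_rod·sinφ = -4.301 m/s;  V_Py = rω cosθ + a·ω_rod·cosφ = -4.2716 m/s.
|V_P| = √(V_Px² + V_Py²) = 6.0618 m/s.

6.06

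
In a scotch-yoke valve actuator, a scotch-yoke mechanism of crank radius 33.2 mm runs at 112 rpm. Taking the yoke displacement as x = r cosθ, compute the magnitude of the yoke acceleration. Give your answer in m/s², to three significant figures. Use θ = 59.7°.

2.30

ω = 11.73 rad/s (from 112 rpm).
x = r cosθ ⇒ ẍ = −rω² cosθ (ω constant).
|a| = rω²|cosθ| = 0.0332·(11.73)²·|cos 59.7°| = 2.3042 m/s².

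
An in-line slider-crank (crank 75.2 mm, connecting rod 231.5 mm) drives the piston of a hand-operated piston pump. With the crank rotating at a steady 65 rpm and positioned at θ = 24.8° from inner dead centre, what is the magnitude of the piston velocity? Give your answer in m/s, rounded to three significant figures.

0.279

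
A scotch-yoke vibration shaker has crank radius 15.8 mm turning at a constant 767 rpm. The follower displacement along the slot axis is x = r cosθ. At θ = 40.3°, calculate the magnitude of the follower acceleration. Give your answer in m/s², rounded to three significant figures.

77.7

ω = 80.32 rad/s (from 767 rpm).
x = r cosθ ⇒ ẍ = −rω² cosθ (ω constant).
|a| = rω²|cosθ| = 0.0158·(80.32)²·|cos 40.3°| = 77.739 m/s².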